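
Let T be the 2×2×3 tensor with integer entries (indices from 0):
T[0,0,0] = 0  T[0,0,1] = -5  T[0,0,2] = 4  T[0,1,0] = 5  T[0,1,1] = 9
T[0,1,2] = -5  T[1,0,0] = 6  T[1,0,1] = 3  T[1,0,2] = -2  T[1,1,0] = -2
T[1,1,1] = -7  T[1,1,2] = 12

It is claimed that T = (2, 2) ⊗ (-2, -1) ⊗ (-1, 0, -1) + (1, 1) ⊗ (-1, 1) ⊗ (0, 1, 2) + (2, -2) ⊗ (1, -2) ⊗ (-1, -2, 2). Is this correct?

No

Reconstruct entry (0,0,0) from the claimed factors: Σₗ aₗ[0]bₗ[0]cₗ[0] = (2)·(-2)·(-1) + (1)·(-1)·(0) + (2)·(1)·(-1) = 2, but T[0,0,0] = 0. The claim is false.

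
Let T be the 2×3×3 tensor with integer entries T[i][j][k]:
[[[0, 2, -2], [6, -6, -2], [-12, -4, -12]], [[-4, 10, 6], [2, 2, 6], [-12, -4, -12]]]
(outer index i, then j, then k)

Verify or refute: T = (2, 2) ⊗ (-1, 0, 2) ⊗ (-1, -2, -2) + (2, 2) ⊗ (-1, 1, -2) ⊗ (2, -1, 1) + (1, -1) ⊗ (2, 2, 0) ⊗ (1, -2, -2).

Reconstruct entrywise from the claimed factors. For example, T[1,2,1] = -4 and Σₗ aₗ[1]bₗ[2]cₗ[1] = (2)·(2)·(-2) + (2)·(-2)·(-1) + (-1)·(0)·(-2) = -4; checking all 18 entries, every one matches. The claim holds.

Yes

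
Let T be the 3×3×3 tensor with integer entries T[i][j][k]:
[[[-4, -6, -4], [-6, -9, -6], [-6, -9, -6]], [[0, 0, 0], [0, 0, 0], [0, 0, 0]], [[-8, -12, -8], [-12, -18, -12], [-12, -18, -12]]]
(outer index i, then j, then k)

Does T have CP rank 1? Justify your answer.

Yes

The mode-1 fibre T[:,0,0] = [-4, 0, -8] gives a = [1, 0, 2] (primitive direction); the mode-2 fibre T[0,:,0] = [-4, -6, -6] gives b = [2, 3, 3]; then c[k] = T[0,0,k] / (a[0]·b[0]) = [-4, -6, -4] / 2 = [-2, -3, -2].
Expanding [1, 0, 2] ∘ [2, 3, 3] ∘ [-2, -3, -2] reproduces all 27 entries of T, so T = [1, 0, 2] ∘ [2, 3, 3] ∘ [-2, -3, -2] and rank(T) ≤ 1.
Equivalently every frontal slice T[:,:,k] is c[k] times the rank-1 matrix [1, 0, 2] ∘ [2, 3, 3]. So T has rank 1 (it is nonzero).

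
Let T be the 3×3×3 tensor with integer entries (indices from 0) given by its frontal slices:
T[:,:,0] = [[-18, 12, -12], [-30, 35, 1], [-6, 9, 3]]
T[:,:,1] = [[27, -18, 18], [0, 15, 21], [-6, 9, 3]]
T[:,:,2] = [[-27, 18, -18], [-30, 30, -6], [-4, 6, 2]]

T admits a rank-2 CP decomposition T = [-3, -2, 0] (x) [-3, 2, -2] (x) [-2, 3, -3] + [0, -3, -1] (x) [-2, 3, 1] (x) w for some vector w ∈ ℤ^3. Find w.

w = [-3, -3, -2]

Subtract the known terms from T to get the rank-1 residual R = [0, -3, -1] (x) [-2, 3, 1] (x) w, so R[i,j,k] = a[i]·b[j]·w[k]. Pick indices with nonzero a[1]·b[0] = (-3)·(-2) = 6. Only the fibre through (1,0,·) is needed: R[1,0,:] = T[1,0,:] − Σₗ aₗ[1]bₗ[0]cₗ = [-30, 0, -30] − (-2)·(-3)·[-2, 3, -3] = [-18, -18, -12]. Then w[k] = R[1,0,k] / 6 for each k, giving w = [-18, -18, -12] / 6 = [-3, -3, -2].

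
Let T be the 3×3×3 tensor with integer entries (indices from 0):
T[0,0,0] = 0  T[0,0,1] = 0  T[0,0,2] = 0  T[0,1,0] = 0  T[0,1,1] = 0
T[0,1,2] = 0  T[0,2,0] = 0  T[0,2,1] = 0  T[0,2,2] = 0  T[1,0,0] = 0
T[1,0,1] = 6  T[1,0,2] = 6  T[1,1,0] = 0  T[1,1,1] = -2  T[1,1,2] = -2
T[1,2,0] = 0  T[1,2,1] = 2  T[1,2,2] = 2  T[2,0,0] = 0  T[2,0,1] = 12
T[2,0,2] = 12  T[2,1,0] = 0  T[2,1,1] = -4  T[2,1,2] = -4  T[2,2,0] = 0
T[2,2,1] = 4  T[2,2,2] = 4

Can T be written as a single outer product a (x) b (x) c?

Yes

If T = a (x) b (x) c then every fibre of T is a multiple of the corresponding factor, so read the factors off the fibres through the nonzero entry T[1,0,1] = 6.
The mode-1 fibre T[:,0,1] = [0, 6, 12] gives a = (0, 1, 2) (primitive direction); the mode-2 fibre T[1,:,1] = [6, -2, 2] gives b = (3, -1, 1); then c[k] = T[1,0,k] / (a[1]·b[0]) = [0, 6, 6] / 3 = (0, 2, 2).
Expanding (0, 1, 2) (x) (3, -1, 1) (x) (0, 2, 2) reproduces all 27 entries of T, so T = (0, 1, 2) (x) (3, -1, 1) (x) (0, 2, 2) and rank(T) ≤ 1.
Equivalently every frontal slice T[:,:,k] is c[k] times the rank-1 matrix (0, 1, 2) (x) (3, -1, 1). So T has rank 1 (it is nonzero).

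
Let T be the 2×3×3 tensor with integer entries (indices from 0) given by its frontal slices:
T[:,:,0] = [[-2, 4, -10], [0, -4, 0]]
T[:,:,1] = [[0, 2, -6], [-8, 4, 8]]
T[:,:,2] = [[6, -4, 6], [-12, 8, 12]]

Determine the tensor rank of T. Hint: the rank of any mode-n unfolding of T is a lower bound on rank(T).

Lower bound: the mode-2 unfolding of T (rows indexed by j, columns by (i,k) = (0,0), (0,1), (0,2), (1,0), (1,1), (1,2)) is [[-2, 0, 6, 0, -8, -12], [4, 2, -4, -4, 4, 8], [-10, -6, 6, 0, 8, 12]].
There the 3×3 minor on rows j ∈ {0, 1, 2}, columns (i,k) ∈ {(0,0), (0,1), (1,0)} is det [[-2, 0, 0], [4, 2, -4], [-10, -6, 0]] = 48 ≠ 0, so this unfolding has rank ≥ 3; CP rank is at least every unfolding rank, so rank(T) ≥ 3. (Unfolding ranks only ever bound the CP rank from below — rank(T) can be strictly larger than all of them — so the matching upper bound has to come from an explicit 3-term decomposition.)
Upper bound: T is a sum of 3 rank-1 terms, T = [0, 1] ⊗ [1, -1, -1] ⊗ [4, -4, -8] + [1, -2] ⊗ [1, 0, -1] ⊗ [2, 2, 2] + [1, 0] ⊗ [1, -1, 2] ⊗ [-4, -2, 4] (one valid choice — decompositions are not unique — normalised so each a, b is primitive with positive first nonzero entry; check it by expanding all entries), so rank(T) ≤ 3.
These bounds meet, so rank(T) = 3.
Check entry T[1,1,1] = 4: (1)·(-1)·(-4) + (-2)·(0)·(2) + (0)·(-1)·(-2) = 4.

3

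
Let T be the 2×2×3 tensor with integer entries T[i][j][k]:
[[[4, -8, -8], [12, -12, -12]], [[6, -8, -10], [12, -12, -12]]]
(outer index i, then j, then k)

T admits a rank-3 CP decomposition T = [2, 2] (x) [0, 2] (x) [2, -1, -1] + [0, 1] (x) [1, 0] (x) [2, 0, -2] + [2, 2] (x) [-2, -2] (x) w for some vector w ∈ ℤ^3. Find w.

Subtract the known terms from T to get the rank-1 residual R = [2, 2] (x) [-2, -2] (x) w, so R[i,j,k] = a[i]·b[j]·w[k]. Pick indices with nonzero a[0]·b[0] = (2)·(-2) = -4. Only the fibre through (0,0,·) is needed: R[0,0,:] = T[0,0,:] − Σₗ aₗ[0]bₗ[0]cₗ = [4, -8, -8] − (2)·(0)·[2, -1, -1] − (0)·(1)·[2, 0, -2] = [4, -8, -8]. Then w[k] = R[0,0,k] / -4 for each k, giving w = [4, -8, -8] / -4 = [-1, 2, 2].

w = [-1, 2, 2]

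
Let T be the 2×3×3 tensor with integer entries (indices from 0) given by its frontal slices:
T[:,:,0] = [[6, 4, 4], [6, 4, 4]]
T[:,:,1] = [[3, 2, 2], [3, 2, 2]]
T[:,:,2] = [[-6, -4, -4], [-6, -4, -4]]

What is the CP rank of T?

1

Lower bound: T ≠ 0 (e.g. T[0,0,0] = 6), so rank(T) ≥ 1.
Upper bound: if T = a (x) b (x) c then every fibre of T is a multiple of the corresponding factor, so read the factors off the fibres through the nonzero entry T[0,0,0] = 6.
The mode-1 fibre T[:,0,0] = [6, 6] gives a = (1, 1) (primitive direction); the mode-2 fibre T[0,:,0] = [6, 4, 4] gives b = (3, 2, 2); then c[k] = T[0,0,k] / (a[0]·b[0]) = [6, 3, -6] / 3 = (2, 1, -2).
Expanding (1, 1) (x) (3, 2, 2) (x) (2, 1, -2) reproduces all 18 entries of T, so T = (1, 1) (x) (3, 2, 2) (x) (2, 1, -2) and rank(T) ≤ 1.
These bounds meet, so rank(T) = 1.
Check entry T[0,0,1] = 3: (1)·(3)·(1) = 3.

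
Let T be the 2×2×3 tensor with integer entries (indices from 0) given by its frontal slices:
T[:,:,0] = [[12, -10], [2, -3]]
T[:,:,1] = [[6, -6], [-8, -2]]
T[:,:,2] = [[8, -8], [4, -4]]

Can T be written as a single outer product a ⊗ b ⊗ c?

The mode-3 unfolding of T (rows indexed by k, columns by (i,j) = (0,0), (0,1), (1,0), (1,1)) is [[12, -10, 2, -3], [6, -6, -8, -2], [8, -8, 4, -4]].
There the 3×3 minor on rows k ∈ {0, 1, 2}, columns (i,j) ∈ {(0,0), (0,1), (1,0)} is det [[12, -10, 2], [6, -6, -8], [8, -8, 4]] = -176 ≠ 0, so this unfolding has rank ≥ 3; CP rank is at least every unfolding rank, so rank(T) ≥ 3.
In particular rank(T) ≥ 3 > 1, so T is not rank-1.

No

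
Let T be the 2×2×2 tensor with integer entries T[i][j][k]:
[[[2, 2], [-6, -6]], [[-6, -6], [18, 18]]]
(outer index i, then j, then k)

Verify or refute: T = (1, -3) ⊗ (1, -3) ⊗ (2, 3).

Reconstruct entry (0,0,1) from the claimed factors: Σₗ aₗ[0]bₗ[0]cₗ[1] = (1)·(1)·(3) = 3, but T[0,0,1] = 2. The claim is false.

No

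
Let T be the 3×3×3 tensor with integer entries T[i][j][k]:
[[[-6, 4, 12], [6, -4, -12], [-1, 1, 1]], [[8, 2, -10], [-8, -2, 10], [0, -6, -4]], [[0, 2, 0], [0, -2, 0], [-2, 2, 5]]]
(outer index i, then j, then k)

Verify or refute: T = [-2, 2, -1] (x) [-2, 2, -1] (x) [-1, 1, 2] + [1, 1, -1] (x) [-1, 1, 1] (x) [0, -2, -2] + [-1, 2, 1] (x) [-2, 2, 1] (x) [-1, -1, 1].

Reconstruct entrywise from the claimed factors. For example, T[2,0,2] = 0 and Σₗ aₗ[2]bₗ[0]cₗ[2] = (-1)·(-2)·(2) + (-1)·(-1)·(-2) + (1)·(-2)·(1) = 0; checking all 27 entries, every one matches. The claim holds.

Yes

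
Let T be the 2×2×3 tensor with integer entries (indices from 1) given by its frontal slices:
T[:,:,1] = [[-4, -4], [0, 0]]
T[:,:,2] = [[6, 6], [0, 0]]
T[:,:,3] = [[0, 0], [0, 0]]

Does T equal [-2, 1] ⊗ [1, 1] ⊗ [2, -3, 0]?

Reconstruct entry (2,1,1) from the claimed factors: Σₗ aₗ[2]bₗ[1]cₗ[1] = (1)·(1)·(2) = 2, but T[2,1,1] = 0. The claim is false.

No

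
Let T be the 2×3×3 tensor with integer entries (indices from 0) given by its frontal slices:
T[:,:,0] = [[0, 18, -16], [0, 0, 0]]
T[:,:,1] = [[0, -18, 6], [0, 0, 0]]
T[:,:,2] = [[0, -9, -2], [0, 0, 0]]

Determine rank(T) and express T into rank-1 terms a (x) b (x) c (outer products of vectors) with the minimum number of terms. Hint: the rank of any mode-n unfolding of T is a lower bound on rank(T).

rank(T) = 2

Lower bound: the mode-2 unfolding of T (rows indexed by j, columns by (i,k) = (0,0), (0,1), (0,2), (1,0), (1,1), (1,2)) is [[0, 0, 0, 0, 0, 0], [18, -18, -9, 0, 0, 0], [-16, 6, -2, 0, 0, 0]].
There the 2×2 minor on rows j ∈ {1, 2}, columns (i,k) ∈ {(0,0), (0,1)} is det [[18, -18], [-16, 6]] = -180 ≠ 0, so this unfolding has rank ≥ 2; CP rank is at least every unfolding rank, so rank(T) ≥ 2. (This is only a lower bound: in general the CP rank may exceed every unfolding rank, so we still need to exhibit 2 rank-1 terms summing to T.)
Upper bound — finding two terms. Every mode-1 slice of T is a multiple of one matrix: T[i,:,:] = a[i]·M with a = [1, 0] and M = [[0, 0, 0], [18, -18, -9], [-16, 6, -2]] (rows indexed by j, columns by k). So it suffices to write M as a sum of two rank-1 matrices.
Row 0 of M is zero, so splitting by the other two rows, M = [0, 1, 0][18, -18, -9]ᵀ + [0, 0, 1][-16, 6, -2]ᵀ.
Hence T = [1, 0] (x) [0, 1, 0] (x) [18, -18, -9] + [1, 0] (x) [0, 0, 1] (x) [-16, 6, -2], so rank(T) ≤ 2.
These bounds meet, so rank(T) = 2.
Check entry T[1,0,1] = 0: (0)·(0)·(-18) + (0)·(0)·(6) = 0.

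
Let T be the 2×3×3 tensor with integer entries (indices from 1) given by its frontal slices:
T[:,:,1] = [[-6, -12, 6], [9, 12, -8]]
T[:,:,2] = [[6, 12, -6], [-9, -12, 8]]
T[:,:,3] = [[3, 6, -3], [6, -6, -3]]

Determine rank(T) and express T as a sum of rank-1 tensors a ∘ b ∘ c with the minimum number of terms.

Lower bound: in the mode-1 unfolding of T (rows indexed by i, columns by (j,k)) the 2×2 minor on rows i ∈ {1, 2}, columns (j,k) ∈ {(1,1), (1,3)} is det [[-6, 3], [9, 6]] = -63 ≠ 0, so that unfolding has rank ≥ 2 and hence rank(T) ≥ 2 (CP rank is at least every unfolding rank, though it can be larger).
Upper bound: with S_k = T[:,:,k], the two rank-1 terms a₁b₁ᵀ, a₂b₂ᵀ are the rank-1 members of the pencil x·S₁ + y·S₃.
The 2×2 minor of x·S₁ + y·S₃ on rows {1,2}, columns {1,2} is 36·x² + 90·xy − 54·y² = 18·(x + 3·y)(2·x − y), vanishing at (x:y) = (3:-1) and (1:2).
M₁ = 3·S₁ − S₃ = [[-21, -42, 21], [21, 42, -21]] = (-21)·(1, -1)(1, 2, -1)ᵀ and M₂ = S₁ + 2·S₃ = [[0, 0, 0], [21, 0, -14]] = 7·(0, 1)(3, 0, -2)ᵀ, so take a₁ = (1, -1), b₁ = (1, 2, -1), a₂ = (0, 1), b₂ = (3, 0, -2).
Each slice is an integer combination of E₁ = a₁b₁ᵀ and E₂ = a₂b₂ᵀ: S₁ = −6·E₁ + E₂, S₂ = 6·E₁ − E₂, S₃ = 3·E₁ + 3·E₂; reading off coefficients, c₁ = (-6, 6, 3) and c₂ = (1, -1, 3).
Hence T = (1, -1) ∘ (1, 2, -1) ∘ (-6, 6, 3) + (0, 1) ∘ (3, 0, -2) ∘ (1, -1, 3), so rank(T) ≤ 2.
These bounds meet, so rank(T) = 2.

rank(T) = 2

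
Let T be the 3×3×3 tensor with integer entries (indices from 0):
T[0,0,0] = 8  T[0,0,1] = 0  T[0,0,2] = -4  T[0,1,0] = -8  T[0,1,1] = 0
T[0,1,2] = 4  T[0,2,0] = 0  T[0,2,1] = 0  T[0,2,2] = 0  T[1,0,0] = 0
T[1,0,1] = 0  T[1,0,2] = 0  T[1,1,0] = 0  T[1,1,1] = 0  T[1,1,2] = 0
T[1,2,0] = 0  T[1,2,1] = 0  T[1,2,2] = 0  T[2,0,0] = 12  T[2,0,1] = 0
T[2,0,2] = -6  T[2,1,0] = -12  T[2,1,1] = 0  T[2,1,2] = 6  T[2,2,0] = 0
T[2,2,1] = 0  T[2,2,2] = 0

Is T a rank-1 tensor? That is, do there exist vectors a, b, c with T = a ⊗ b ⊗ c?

Yes

If T = a ⊗ b ⊗ c then every fibre of T is a multiple of the corresponding factor, so read the factors off the fibres through the nonzero entry T[0,0,0] = 8.
The mode-1 fibre T[:,0,0] = [8, 0, 12] gives a = (2, 0, 3) (primitive direction); the mode-2 fibre T[0,:,0] = [8, -8, 0] gives b = (1, -1, 0); then c[k] = T[0,0,k] / (a[0]·b[0]) = [8, 0, -4] / 2 = (4, 0, -2).
Expanding (2, 0, 3) ⊗ (1, -1, 0) ⊗ (4, 0, -2) reproduces all 27 entries of T, so T = (2, 0, 3) ⊗ (1, -1, 0) ⊗ (4, 0, -2) and rank(T) ≤ 1.
Equivalently every frontal slice T[:,:,k] is c[k] times the rank-1 matrix (2, 0, 3) ⊗ (1, -1, 0). So T has rank 1 (it is nonzero).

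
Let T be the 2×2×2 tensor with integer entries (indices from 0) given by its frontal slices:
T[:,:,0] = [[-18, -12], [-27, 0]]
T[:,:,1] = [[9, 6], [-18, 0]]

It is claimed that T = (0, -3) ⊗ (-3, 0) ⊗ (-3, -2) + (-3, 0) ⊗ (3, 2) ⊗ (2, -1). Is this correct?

Reconstruct entrywise from the claimed factors. For example, T[0,0,1] = 9 and Σₗ aₗ[0]bₗ[0]cₗ[1] = (0)·(-3)·(-2) + (-3)·(3)·(-1) = 9; checking all 8 entries, every one matches. The claim holds.

Yes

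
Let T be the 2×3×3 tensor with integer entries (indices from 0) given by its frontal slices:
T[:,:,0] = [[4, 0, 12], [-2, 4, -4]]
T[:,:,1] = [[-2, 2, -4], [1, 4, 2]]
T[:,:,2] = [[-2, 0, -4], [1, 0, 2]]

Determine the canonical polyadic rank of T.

Lower bound: in the mode-3 unfolding of T (rows indexed by k, columns by (i,j)) the 3×3 minor on rows k ∈ {0, 1, 2}, columns (i,j) ∈ {(0,0), (0,1), (0,2)} is det [[4, 0, 12], [-2, 2, -4], [-2, 0, -4]] = 16 ≠ 0, so that unfolding has rank ≥ 3 and hence rank(T) ≥ 3 (CP rank is at least every unfolding rank, though it can be larger).
Upper bound: T is a sum of 3 rank-1 terms, T = (1, 0) ⊗ (0, 1, -2) ⊗ (-2, 0, 0) + (1, 2) ⊗ (0, 1, 0) ⊗ (2, 2, 0) + (2, -1) ⊗ (1, 0, 2) ⊗ (2, -1, -1) (written with every a and b primitive with positive leading entry and the scale carried by c; CP decompositions are not unique, and this one is verified by expanding entrywise), so rank(T) ≤ 3.
These bounds meet, so rank(T) = 3.

3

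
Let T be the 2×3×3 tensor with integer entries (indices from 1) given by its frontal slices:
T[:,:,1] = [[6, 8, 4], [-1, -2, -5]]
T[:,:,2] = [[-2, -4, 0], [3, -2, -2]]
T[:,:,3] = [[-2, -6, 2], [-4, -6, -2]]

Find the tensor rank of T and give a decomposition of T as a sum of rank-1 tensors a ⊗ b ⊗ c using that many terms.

Lower bound: in the mode-2 unfolding of T (rows indexed by j, columns by (i,k)) the 3×3 minor on rows j ∈ {1, 2, 3}, columns (i,k) ∈ {(1,1), (1,2), (2,1)} is det [[6, -2, -1], [8, -4, -2], [4, 0, -5]] = 40 ≠ 0, so that unfolding has rank ≥ 3 and hence rank(T) ≥ 3 (CP rank is at least every unfolding rank, though it can be larger).
Upper bound: T is a sum of 3 rank-1 terms, T = [0, 1] ⊗ [2, 0, -1] ⊗ [1, 2, 0] + [1, -1] ⊗ [1, 1, 1] ⊗ [4, 0, 2] + [2, 1] ⊗ [1, 2, 0] ⊗ [1, -1, -2] (one valid choice — decompositions are not unique — normalised so each a, b is primitive with positive first nonzero entry; check it by expanding all entries), so rank(T) ≤ 3.
These bounds meet, so rank(T) = 3.

rank(T) = 3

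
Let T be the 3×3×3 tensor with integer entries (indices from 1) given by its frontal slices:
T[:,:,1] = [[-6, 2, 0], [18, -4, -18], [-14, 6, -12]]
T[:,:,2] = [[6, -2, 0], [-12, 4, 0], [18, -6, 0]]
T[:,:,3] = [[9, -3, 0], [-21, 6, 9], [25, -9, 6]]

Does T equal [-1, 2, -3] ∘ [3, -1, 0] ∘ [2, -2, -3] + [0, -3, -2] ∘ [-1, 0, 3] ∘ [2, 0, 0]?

Reconstruct entry (2,1,3) from the claimed factors: Σₗ aₗ[2]bₗ[1]cₗ[3] = (2)·(3)·(-3) + (-3)·(-1)·(0) = -18, but T[2,1,3] = -21. The claim is false.

No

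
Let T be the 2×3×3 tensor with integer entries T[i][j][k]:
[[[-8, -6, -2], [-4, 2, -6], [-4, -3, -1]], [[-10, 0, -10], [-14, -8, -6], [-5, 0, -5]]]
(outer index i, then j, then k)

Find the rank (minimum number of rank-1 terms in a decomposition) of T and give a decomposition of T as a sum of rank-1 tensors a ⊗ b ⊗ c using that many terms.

Lower bound: in the mode-1 unfolding of T (rows indexed by i, columns by (j,k)) the 2×2 minor on rows i ∈ {0, 1}, columns (j,k) ∈ {(0,0), (0,1)} is det [[-8, -6], [-10, 0]] = -60 ≠ 0, so that unfolding has rank ≥ 2 and hence rank(T) ≥ 2 (CP rank is at least every unfolding rank, though it can be larger).
Upper bound: with S_k = T[:,:,k], the two rank-1 terms a₁b₁ᵀ, a₂b₂ᵀ are the rank-1 members of the pencil x·S₀ + y·S₁.
The 2×2 minor of x·S₀ + y·S₁ on rows {0,1}, columns {0,1} is 72·x² + 168·xy + 48·y² = 24·(x + 2·y)(3·x + y), vanishing at (x:y) = (2:-1) and (1:-3).
M₁ = 2·S₀ − S₁ = [[-10, -10, -5], [-20, -20, -10]] = (-5)·(1, 2)(2, 2, 1)ᵀ and M₂ = S₀ − 3·S₁ = [[10, -10, 5], [-10, 10, -5]] = 5·(1, -1)(2, -2, 1)ᵀ, so take a₁ = (1, 2), b₁ = (2, 2, 1), a₂ = (1, -1), b₂ = (2, -2, 1).
Each slice is an integer combination of E₁ = a₁b₁ᵀ and E₂ = a₂b₂ᵀ: S₀ = −3·E₁ − E₂, S₁ = −E₁ − 2·E₂, S₂ = −2·E₁ + E₂; reading off coefficients, c₁ = (-3, -1, -2) and c₂ = (-1, -2, 1).
Hence T = (1, 2) ⊗ (2, 2, 1) ⊗ (-3, -1, -2) + (1, -1) ⊗ (2, -2, 1) ⊗ (-1, -2, 1), so rank(T) ≤ 2.
These bounds meet, so rank(T) = 2.

rank(T) = 2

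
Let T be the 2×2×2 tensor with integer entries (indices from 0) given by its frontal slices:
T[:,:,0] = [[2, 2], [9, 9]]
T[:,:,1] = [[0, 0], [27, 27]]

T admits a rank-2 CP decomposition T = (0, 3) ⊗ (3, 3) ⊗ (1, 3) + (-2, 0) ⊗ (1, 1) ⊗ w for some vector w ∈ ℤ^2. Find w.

Subtract the known terms from T to get the rank-1 residual R = (-2, 0) ⊗ (1, 1) ⊗ w, so R[i,j,k] = a[i]·b[j]·w[k]. Pick indices with nonzero a[0]·b[0] = (-2)·(1) = -2. Only the fibre through (0,0,·) is needed: R[0,0,:] = T[0,0,:] − Σₗ aₗ[0]bₗ[0]cₗ = [2, 0] − (0)·(3)·(1, 3) = [2, 0]. Then w[k] = R[0,0,k] / -2 for each k, giving w = [2, 0] / -2 = (-1, 0).

w = (-1, 0)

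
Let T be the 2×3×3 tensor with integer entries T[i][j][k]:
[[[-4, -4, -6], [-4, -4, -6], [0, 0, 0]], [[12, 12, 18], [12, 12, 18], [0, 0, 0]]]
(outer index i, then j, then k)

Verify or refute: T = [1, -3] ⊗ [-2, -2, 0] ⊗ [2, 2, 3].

Yes

Reconstruct entrywise from the claimed factors. For example, T[1,0,2] = 18 and Σₗ aₗ[1]bₗ[0]cₗ[2] = (-3)·(-2)·(3) = 18; checking all 18 entries, every one matches. The claim holds.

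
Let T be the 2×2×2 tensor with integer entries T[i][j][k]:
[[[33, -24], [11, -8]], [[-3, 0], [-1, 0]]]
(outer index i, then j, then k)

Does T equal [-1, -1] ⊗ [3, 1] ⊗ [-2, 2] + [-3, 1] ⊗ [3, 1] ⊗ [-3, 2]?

Reconstruct entrywise from the claimed factors. For example, T[1,1,0] = -1 and Σₗ aₗ[1]bₗ[1]cₗ[0] = (-1)·(1)·(-2) + (1)·(1)·(-3) = -1; checking all 8 entries, every one matches. The claim holds.

Yes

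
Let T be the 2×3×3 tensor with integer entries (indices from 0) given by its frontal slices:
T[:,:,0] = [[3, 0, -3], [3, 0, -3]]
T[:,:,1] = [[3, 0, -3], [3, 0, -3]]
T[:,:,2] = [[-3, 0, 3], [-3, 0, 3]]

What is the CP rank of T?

1

Lower bound: T ≠ 0 (e.g. T[0,0,0] = 3), so rank(T) ≥ 1.
Upper bound: if T = a ⊗ b ⊗ c then every fibre of T is a multiple of the corresponding factor, so read the factors off the fibres through the nonzero entry T[0,0,0] = 3.
The mode-1 fibre T[:,0,0] = [3, 3] gives a = [1, 1] (primitive direction); the mode-2 fibre T[0,:,0] = [3, 0, -3] gives b = [1, 0, -1]; then c[k] = T[0,0,k] / (a[0]·b[0]) = [3, 3, -3] / 1 = [3, 3, -3].
Expanding [1, 1] ⊗ [1, 0, -1] ⊗ [3, 3, -3] reproduces all 18 entries of T, so T = [1, 1] ⊗ [1, 0, -1] ⊗ [3, 3, -3] and rank(T) ≤ 1.
These bounds meet, so rank(T) = 1.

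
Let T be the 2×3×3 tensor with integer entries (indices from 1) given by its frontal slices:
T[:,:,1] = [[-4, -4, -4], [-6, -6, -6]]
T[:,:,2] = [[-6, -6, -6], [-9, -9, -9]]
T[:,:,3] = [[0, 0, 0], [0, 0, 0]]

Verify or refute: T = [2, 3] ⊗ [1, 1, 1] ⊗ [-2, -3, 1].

Reconstruct entry (1,1,3) from the claimed factors: Σₗ aₗ[1]bₗ[1]cₗ[3] = (2)·(1)·(1) = 2, but T[1,1,3] = 0. The claim is false.

No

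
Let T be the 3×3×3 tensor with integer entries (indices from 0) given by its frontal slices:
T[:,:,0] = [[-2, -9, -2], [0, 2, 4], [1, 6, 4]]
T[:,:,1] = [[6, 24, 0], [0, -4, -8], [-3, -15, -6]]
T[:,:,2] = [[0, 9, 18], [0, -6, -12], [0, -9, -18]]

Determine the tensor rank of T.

2

Lower bound: the mode-3 unfolding of T (rows indexed by k, columns by (i,j) = (0,0), (0,1), (0,2), (1,0), (1,1), (1,2), (2,0), (2,1), (2,2)) is [[-2, -9, -2, 0, 2, 4, 1, 6, 4], [6, 24, 0, 0, -4, -8, -3, -15, -6], [0, 9, 18, 0, -6, -12, 0, -9, -18]].
There the 2×2 minor on rows k ∈ {0, 1}, columns (i,j) ∈ {(0,0), (0,1)} is det [[-2, -9], [6, 24]] = 6 ≠ 0, so this unfolding has rank ≥ 2; CP rank is at least every unfolding rank, so rank(T) ≥ 2. (Flattening ranks never certify an upper bound on CP rank; for that we must actually write T with 2 rank-1 terms.)
Upper bound — finding two terms. Write S_k = T[:,:,k] for the frontal slices: S₀ = [[-2, -9, -2], [0, 2, 4], [1, 6, 4]], S₁ = [[6, 24, 0], [0, -4, -8], [-3, -15, -6]], S₂ = [[0, 9, 18], [0, -6, -12], [0, -9, -18]].
If T = a₁ ∘ b₁ ∘ c₁ + a₂ ∘ b₂ ∘ c₂ then each S_k = c₁[k]·a₁b₁ᵀ + c₂[k]·a₂b₂ᵀ. S₀ and S₁ are linearly independent, so a₁b₁ᵀ and a₂b₂ᵀ must span the same plane of matrices: they are the rank-1 matrices of the form x·S₀ + y·S₁.
The 2×2 minor of x·S₀ + y·S₁ on rows {0,1}, columns {0,1} is −4·x² + 20·xy − 24·y² = (-4)·(x − 3·y)(x − 2·y), vanishing at (x:y) = (3:1) and (2:1).
M₁ = 3·S₀ + S₁ = [[0, -3, -6], [0, 2, 4], [0, 3, 6]] = −[3, -2, -3][0, 1, 2]ᵀ and M₂ = 2·S₀ + S₁ = [[2, 6, -4], [0, 0, 0], [-1, -3, 2]] = [2, 0, -1][1, 3, -2]ᵀ, so take a₁ = [3, -2, -3], b₁ = [0, 1, 2], a₂ = [2, 0, -1], b₂ = [1, 3, -2].
Each slice is an integer combination of E₁ = a₁b₁ᵀ and E₂ = a₂b₂ᵀ: S₀ = −E₁ − E₂, S₁ = 2·E₁ + 3·E₂, S₂ = 3·E₁; reading off coefficients, c₁ = [-1, 2, 3] and c₂ = [-1, 3, 0].
Hence T = [3, -2, -3] ∘ [0, 1, 2] ∘ [-1, 2, 3] + [2, 0, -1] ∘ [1, 3, -2] ∘ [-1, 3, 0], so rank(T) ≤ 2.
These bounds meet, so rank(T) = 2.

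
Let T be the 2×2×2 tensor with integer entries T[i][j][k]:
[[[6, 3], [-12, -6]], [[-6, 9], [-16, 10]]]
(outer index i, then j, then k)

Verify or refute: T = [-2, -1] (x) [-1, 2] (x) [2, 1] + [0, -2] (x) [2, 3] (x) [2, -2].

Reconstruct entry (0,0,0) from the claimed factors: Σₗ aₗ[0]bₗ[0]cₗ[0] = (-2)·(-1)·(2) + (0)·(2)·(2) = 4, but T[0,0,0] = 6. The claim is false.

No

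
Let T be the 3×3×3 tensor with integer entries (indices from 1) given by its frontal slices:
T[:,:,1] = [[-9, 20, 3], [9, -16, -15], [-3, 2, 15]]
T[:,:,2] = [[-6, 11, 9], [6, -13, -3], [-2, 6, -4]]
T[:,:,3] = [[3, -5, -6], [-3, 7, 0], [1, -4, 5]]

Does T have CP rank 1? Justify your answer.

The mode-3 unfolding of T (rows indexed by k, columns by (i,j) = (1,1), (1,2), (1,3), (2,1), (2,2), (2,3), (3,1), (3,2), (3,3)) is [[-9, 20, 3, 9, -16, -15, -3, 2, 15], [-6, 11, 9, 6, -13, -3, -2, 6, -4], [3, -5, -6, -3, 7, 0, 1, -4, 5]].
There the 2×2 minor on rows k ∈ {1, 2}, columns (i,j) ∈ {(1,1), (1,2)} is det [[-9, 20], [-6, 11]] = 21 ≠ 0, so this unfolding has rank ≥ 2; CP rank is at least every unfolding rank, so rank(T) ≥ 2.
In particular rank(T) ≥ 2 > 1, so T is not rank-1.

No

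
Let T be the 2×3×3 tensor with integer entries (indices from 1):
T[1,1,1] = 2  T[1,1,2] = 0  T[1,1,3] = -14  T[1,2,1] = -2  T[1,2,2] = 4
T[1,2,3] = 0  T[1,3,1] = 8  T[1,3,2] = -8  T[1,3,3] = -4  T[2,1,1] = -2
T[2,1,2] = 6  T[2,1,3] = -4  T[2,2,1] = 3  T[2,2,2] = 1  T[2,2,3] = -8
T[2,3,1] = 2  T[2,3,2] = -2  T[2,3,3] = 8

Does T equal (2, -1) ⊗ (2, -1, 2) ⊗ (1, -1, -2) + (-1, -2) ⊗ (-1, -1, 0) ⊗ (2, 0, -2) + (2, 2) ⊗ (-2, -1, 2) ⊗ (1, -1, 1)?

Reconstruct entrywise from the claimed factors. For example, T[2,1,3] = -4 and Σₗ aₗ[2]bₗ[1]cₗ[3] = (-1)·(2)·(-2) + (-2)·(-1)·(-2) + (2)·(-2)·(1) = -4; checking all 18 entries, every one matches. The claim holds.

Yes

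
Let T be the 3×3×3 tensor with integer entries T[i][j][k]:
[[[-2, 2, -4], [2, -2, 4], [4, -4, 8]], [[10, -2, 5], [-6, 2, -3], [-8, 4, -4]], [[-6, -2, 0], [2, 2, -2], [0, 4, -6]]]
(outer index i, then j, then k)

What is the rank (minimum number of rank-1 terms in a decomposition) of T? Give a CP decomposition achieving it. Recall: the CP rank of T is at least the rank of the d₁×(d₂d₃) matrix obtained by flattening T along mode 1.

rank(T) = 3

Lower bound: the mode-3 unfolding of T (rows indexed by k, columns by (i,j) = (0,0), (0,1), (0,2), (1,0), (1,1), (1,2), (2,0), (2,1), (2,2)) is [[-2, 2, 4, 10, -6, -8, -6, 2, 0], [2, -2, -4, -2, 2, 4, -2, 2, 4], [-4, 4, 8, 5, -3, -4, 0, -2, -6]].
There the 3×3 minor on rows k ∈ {0, 1, 2}, columns (i,j) ∈ {(0,0), (1,0), (1,1)} is det [[-2, 10, -6], [2, -2, 2], [-4, 5, -3]] = -24 ≠ 0, so this unfolding has rank ≥ 3; CP rank is at least every unfolding rank, so rank(T) ≥ 3. (This is only a lower bound: in general the CP rank may exceed every unfolding rank, so we still need to exhibit 3 rank-1 terms summing to T.)
Upper bound: T is a sum of 3 rank-1 terms, T = [0, 1, -1] ∘ [2, -1, -1] ∘ [4, 0, 2] + [0, 1, 0] ∘ [1, -1, -2] ∘ [2, -2, 1] + [1, 0, -1] ∘ [1, -1, -2] ∘ [-2, 2, -4] (written with every a and b primitive with positive leading entry and the scale carried by c; CP decompositions are not unique, and this one is verified by expanding entrywise), so rank(T) ≤ 3.
These bounds meet, so rank(T) = 3.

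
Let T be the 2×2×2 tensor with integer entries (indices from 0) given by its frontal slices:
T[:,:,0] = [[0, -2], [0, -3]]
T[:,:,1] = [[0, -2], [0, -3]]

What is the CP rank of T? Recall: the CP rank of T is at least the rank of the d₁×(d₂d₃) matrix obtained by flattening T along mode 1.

Lower bound: T ≠ 0 (e.g. T[0,1,0] = -2), so rank(T) ≥ 1.
Upper bound: the mode-1 fibre T[:,1,0] = [-2, -3] gives a = (2, 3) (primitive direction); the mode-2 fibre T[0,:,0] = [0, -2] gives b = (0, 1); then c[k] = T[0,1,k] / (a[0]·b[1]) = [-2, -2] / 2 = (-1, -1).
Expanding (2, 3) ∘ (0, 1) ∘ (-1, -1) reproduces all 8 entries of T, so T = (2, 3) ∘ (0, 1) ∘ (-1, -1) and rank(T) ≤ 1.
These bounds meet, so rank(T) = 1.

1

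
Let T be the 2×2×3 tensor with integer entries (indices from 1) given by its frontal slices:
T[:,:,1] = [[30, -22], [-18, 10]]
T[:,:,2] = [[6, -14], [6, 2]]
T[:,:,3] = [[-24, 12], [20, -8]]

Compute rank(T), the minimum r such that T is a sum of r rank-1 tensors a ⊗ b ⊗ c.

2

Lower bound: in the mode-2 unfolding of T (rows indexed by j, columns by (i,k)) the 2×2 minor on rows j ∈ {1, 2}, columns (i,k) ∈ {(1,1), (1,2)} is det [[30, 6], [-22, -14]] = -288 ≠ 0, so that unfolding has rank ≥ 2 and hence rank(T) ≥ 2 (CP rank is at least every unfolding rank, though it can be larger).
Upper bound: with S_k = T[:,:,k], the two rank-1 terms a₁b₁ᵀ, a₂b₂ᵀ are the rank-1 members of the pencil x·S₁ + y·S₂.
det(x·S₁ + y·S₂) is −96·x² + 96·y² = (-96)·(x − y)(x + y), vanishing at (x:y) = (1:1) and (1:-1).
M₁ = S₁ + S₂ = [[36, -36], [-12, 12]] = 12·(3, -1)(1, -1)ᵀ and M₂ = S₁ − S₂ = [[24, -8], [-24, 8]] = 8·(1, -1)(3, -1)ᵀ, so take a₁ = (3, -1), b₁ = (1, -1), a₂ = (1, -1), b₂ = (3, -1).
Each slice is an integer combination of E₁ = a₁b₁ᵀ and E₂ = a₂b₂ᵀ: S₁ = 6·E₁ + 4·E₂, S₂ = 6·E₁ − 4·E₂, S₃ = −2·E₁ − 6·E₂; reading off coefficients, c₁ = (6, 6, -2) and c₂ = (4, -4, -6).
Hence T = (3, -1) ⊗ (1, -1) ⊗ (6, 6, -2) + (1, -1) ⊗ (3, -1) ⊗ (4, -4, -6), so rank(T) ≤ 2.
These bounds meet, so rank(T) = 2.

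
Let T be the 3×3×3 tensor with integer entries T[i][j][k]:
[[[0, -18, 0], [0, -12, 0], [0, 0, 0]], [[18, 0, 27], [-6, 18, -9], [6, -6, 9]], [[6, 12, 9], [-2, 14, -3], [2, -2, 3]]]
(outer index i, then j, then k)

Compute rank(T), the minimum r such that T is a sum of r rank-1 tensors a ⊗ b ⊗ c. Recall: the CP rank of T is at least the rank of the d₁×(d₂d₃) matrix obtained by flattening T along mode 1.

Lower bound: the mode-2 unfolding of T (rows indexed by j, columns by (i,k) = (0,0), (0,1), (0,2), (1,0), (1,1), (1,2), (2,0), (2,1), (2,2)) is [[0, -18, 0, 18, 0, 27, 6, 12, 9], [0, -12, 0, -6, 18, -9, -2, 14, -3], [0, 0, 0, 6, -6, 9, 2, -2, 3]].
There the 2×2 minor on rows j ∈ {0, 1}, columns (i,k) ∈ {(0,1), (1,0)} is det [[-18, 18], [-12, -6]] = 324 ≠ 0, so this unfolding has rank ≥ 2; CP rank is at least every unfolding rank, so rank(T) ≥ 2. (Unfolding ranks only ever bound the CP rank from below — rank(T) can be strictly larger than all of them — so the matching upper bound has to come from an explicit 2-term decomposition.)
Upper bound — finding two terms. Write S_k = T[:,:,k] for the frontal slices: S₀ = [[0, 0, 0], [18, -6, 6], [6, -2, 2]], S₁ = [[-18, -12, 0], [0, 18, -6], [12, 14, -2]], S₂ = [[0, 0, 0], [27, -9, 9], [9, -3, 3]].
If T = a₁ ⊗ b₁ ⊗ c₁ + a₂ ⊗ b₂ ⊗ c₂ then each S_k = c₁[k]·a₁b₁ᵀ + c₂[k]·a₂b₂ᵀ. S₀ and S₁ are linearly independent, so a₁b₁ᵀ and a₂b₂ᵀ must span the same plane of matrices: they are the rank-1 matrices of the form x·S₀ + y·S₁.
The 2×2 minor of x·S₀ + y·S₁ on rows {0,1}, columns {0,1} is 324·xy − 324·y² = 324·(x − y)(y), vanishing at (x:y) = (1:1) and (1:0).
M₁ = S₀ + S₁ = [[-18, -12, 0], [18, 12, 0], [18, 12, 0]] = (-6)·[1, -1, -1][3, 2, 0]ᵀ and M₂ = S₀ = [[0, 0, 0], [18, -6, 6], [6, -2, 2]] = 2·[0, 3, 1][3, -1, 1]ᵀ, so take a₁ = [1, -1, -1], b₁ = [3, 2, 0], a₂ = [0, 3, 1], b₂ = [3, -1, 1].
Each slice is an integer combination of E₁ = a₁b₁ᵀ and E₂ = a₂b₂ᵀ: S₀ = 2·E₂, S₁ = −6·E₁ − 2·E₂, S₂ = 3·E₂; reading off coefficients, c₁ = [0, -6, 0] and c₂ = [2, -2, 3].
Hence T = [1, -1, -1] ⊗ [3, 2, 0] ⊗ [0, -6, 0] + [0, 3, 1] ⊗ [3, -1, 1] ⊗ [2, -2, 3], so rank(T) ≤ 2.
These bounds meet, so rank(T) = 2.

2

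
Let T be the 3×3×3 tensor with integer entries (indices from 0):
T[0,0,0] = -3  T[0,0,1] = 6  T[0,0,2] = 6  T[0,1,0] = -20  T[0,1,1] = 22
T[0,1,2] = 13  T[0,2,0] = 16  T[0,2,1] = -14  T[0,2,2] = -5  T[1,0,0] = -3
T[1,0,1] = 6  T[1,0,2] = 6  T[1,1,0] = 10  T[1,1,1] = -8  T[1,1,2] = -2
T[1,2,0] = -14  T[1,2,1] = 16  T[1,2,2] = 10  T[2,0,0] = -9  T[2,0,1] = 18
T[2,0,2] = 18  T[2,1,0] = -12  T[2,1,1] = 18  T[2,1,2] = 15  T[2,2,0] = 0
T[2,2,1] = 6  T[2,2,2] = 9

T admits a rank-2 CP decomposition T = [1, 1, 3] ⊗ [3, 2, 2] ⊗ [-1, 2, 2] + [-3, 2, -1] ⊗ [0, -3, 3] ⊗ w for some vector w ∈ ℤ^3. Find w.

w = [-2, 2, 1]

Subtract the known terms from T to get the rank-1 residual R = [-3, 2, -1] ⊗ [0, -3, 3] ⊗ w, so R[i,j,k] = a[i]·b[j]·w[k]. Pick indices with nonzero a[0]·b[1] = (-3)·(-3) = 9. Only the fibre through (0,1,·) is needed: R[0,1,:] = T[0,1,:] − Σₗ aₗ[0]bₗ[1]cₗ = [-20, 22, 13] − (1)·(2)·[-1, 2, 2] = [-18, 18, 9]. Then w[k] = R[0,1,k] / 9 for each k, giving w = [-18, 18, 9] / 9 = [-2, 2, 1].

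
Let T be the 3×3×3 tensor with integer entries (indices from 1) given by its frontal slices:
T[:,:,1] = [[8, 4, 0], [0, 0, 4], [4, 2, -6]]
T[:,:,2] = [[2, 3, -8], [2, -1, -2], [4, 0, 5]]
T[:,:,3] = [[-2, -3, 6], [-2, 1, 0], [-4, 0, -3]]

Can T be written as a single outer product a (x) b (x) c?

No

The mode-1 unfolding of T (rows indexed by i, columns by (j,k) = (1,1), (1,2), (1,3), (2,1), (2,2), (2,3), (3,1), (3,2), (3,3)) is [[8, 2, -2, 4, 3, -3, 0, -8, 6], [0, 2, -2, 0, -1, 1, 4, -2, 0], [4, 4, -4, 2, 0, 0, -6, 5, -3]].
There the 3×3 minor on rows i ∈ {1, 2, 3}, columns (j,k) ∈ {(1,1), (1,2), (3,1)} is det [[8, 2, 0], [0, 2, 4], [4, 4, -6]] = -192 ≠ 0, so this unfolding has rank ≥ 3; CP rank is at least every unfolding rank, so rank(T) ≥ 3.
In particular rank(T) ≥ 3 > 1, so T is not rank-1.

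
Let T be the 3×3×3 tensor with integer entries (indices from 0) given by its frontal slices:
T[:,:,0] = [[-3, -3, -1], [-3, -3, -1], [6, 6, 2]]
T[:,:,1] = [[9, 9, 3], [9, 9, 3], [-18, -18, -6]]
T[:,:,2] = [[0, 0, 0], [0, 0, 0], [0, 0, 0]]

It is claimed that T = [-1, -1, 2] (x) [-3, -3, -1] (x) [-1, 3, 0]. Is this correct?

Reconstruct entrywise from the claimed factors. For example, T[2,2,0] = 2 and Σₗ aₗ[2]bₗ[2]cₗ[0] = (2)·(-1)·(-1) = 2; checking all 27 entries, every one matches. The claim holds.

Yes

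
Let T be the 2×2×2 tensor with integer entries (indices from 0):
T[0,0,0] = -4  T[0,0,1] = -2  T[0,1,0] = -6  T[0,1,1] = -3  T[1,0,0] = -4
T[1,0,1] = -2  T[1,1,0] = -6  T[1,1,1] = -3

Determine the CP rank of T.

1

Lower bound: T ≠ 0 (e.g. T[0,0,0] = -4), so rank(T) ≥ 1.
Upper bound: if T = a ⊗ b ⊗ c then every fibre of T is a multiple of the corresponding factor, so read the factors off the fibres through the nonzero entry T[0,0,0] = -4.
The mode-1 fibre T[:,0,0] = [-4, -4] gives a = (1, 1) (primitive direction); the mode-2 fibre T[0,:,0] = [-4, -6] gives b = (2, 3); then c[k] = T[0,0,k] / (a[0]·b[0]) = [-4, -2] / 2 = (-2, -1).
Expanding (1, 1) ⊗ (2, 3) ⊗ (-2, -1) reproduces all 8 entries of T, so T = (1, 1) ⊗ (2, 3) ⊗ (-2, -1) and rank(T) ≤ 1.
These bounds meet, so rank(T) = 1.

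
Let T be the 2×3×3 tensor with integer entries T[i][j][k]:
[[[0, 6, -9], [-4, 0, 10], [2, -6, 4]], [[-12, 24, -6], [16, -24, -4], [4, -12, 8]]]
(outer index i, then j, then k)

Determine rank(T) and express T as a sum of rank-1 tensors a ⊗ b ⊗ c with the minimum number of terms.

Lower bound: the mode-1 unfolding of T (rows indexed by i, columns by (j,k) = (0,0), (0,1), (0,2), (1,0), (1,1), (1,2), (2,0), (2,1), (2,2)) is [[0, 6, -9, -4, 0, 10, 2, -6, 4], [-12, 24, -6, 16, -24, -4, 4, -12, 8]].
There the 2×2 minor on rows i ∈ {0, 1}, columns (j,k) ∈ {(0,0), (0,1)} is det [[0, 6], [-12, 24]] = 72 ≠ 0, so this unfolding has rank ≥ 2; CP rank is at least every unfolding rank, so rank(T) ≥ 2. (Flattening ranks never certify an upper bound on CP rank; for that we must actually write T with 2 rank-1 terms.)
Upper bound — finding two terms. Write S_k = T[:,:,k] for the frontal slices: S₀ = [[0, -4, 2], [-12, 16, 4]], S₁ = [[6, 0, -6], [24, -24, -12]], S₂ = [[-9, 10, 4], [-6, -4, 8]].
If T = a₁ ⊗ b₁ ⊗ c₁ + a₂ ⊗ b₂ ⊗ c₂ then each S_k = c₁[k]·a₁b₁ᵀ + c₂[k]·a₂b₂ᵀ. S₀ and S₁ are linearly independent, so a₁b₁ᵀ and a₂b₂ᵀ must span the same plane of matrices: they are the rank-1 matrices of the form x·S₀ + y·S₁.
The 2×2 minor of x·S₀ + y·S₁ on rows {0,1}, columns {0,1} is −48·x² + 192·xy − 144·y² = (-48)·(x − 3·y)(x − y), vanishing at (x:y) = (3:1) and (1:1).
M₁ = 3·S₀ + S₁ = [[6, -12, 0], [-12, 24, 0]] = 6·[1, -2][1, -2, 0]ᵀ and M₂ = S₀ + S₁ = [[6, -4, -4], [12, -8, -8]] = 2·[1, 2][3, -2, -2]ᵀ, so take a₁ = [1, -2], b₁ = [1, -2, 0], a₂ = [1, 2], b₂ = [3, -2, -2].
Each slice is an integer combination of E₁ = a₁b₁ᵀ and E₂ = a₂b₂ᵀ: S₀ = 3·E₁ − E₂, S₁ = −3·E₁ + 3·E₂, S₂ = −3·E₁ − 2·E₂; reading off coefficients, c₁ = [3, -3, -3] and c₂ = [-1, 3, -2].
Hence T = [1, -2] ⊗ [1, -2, 0] ⊗ [3, -3, -3] + [1, 2] ⊗ [3, -2, -2] ⊗ [-1, 3, -2], so rank(T) ≤ 2.
These bounds meet, so rank(T) = 2.

rank(T) = 2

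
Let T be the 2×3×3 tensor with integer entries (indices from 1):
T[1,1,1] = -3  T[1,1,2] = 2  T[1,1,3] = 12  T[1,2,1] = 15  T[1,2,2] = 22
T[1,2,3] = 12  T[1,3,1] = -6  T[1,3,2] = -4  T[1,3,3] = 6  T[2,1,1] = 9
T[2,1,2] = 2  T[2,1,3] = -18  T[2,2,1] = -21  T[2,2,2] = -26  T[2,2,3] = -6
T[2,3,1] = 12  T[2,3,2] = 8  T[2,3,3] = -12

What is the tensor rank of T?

2

Lower bound: the mode-2 unfolding of T (rows indexed by j, columns by (i,k) = (1,1), (1,2), (1,3), (2,1), (2,2), (2,3)) is [[-3, 2, 12, 9, 2, -18], [15, 22, 12, -21, -26, -6], [-6, -4, 6, 12, 8, -12]].
There the 2×2 minor on rows j ∈ {1, 2}, columns (i,k) ∈ {(1,1), (1,2)} is det [[-3, 2], [15, 22]] = -96 ≠ 0, so this unfolding has rank ≥ 2; CP rank is at least every unfolding rank, so rank(T) ≥ 2. (Unfolding ranks only ever bound the CP rank from below — rank(T) can be strictly larger than all of them — so the matching upper bound has to come from an explicit 2-term decomposition.)
Upper bound — finding two terms. Write S_k = T[:,:,k] for the frontal slices: S₁ = [[-3, 15, -6], [9, -21, 12]], S₂ = [[2, 22, -4], [2, -26, 8]], S₃ = [[12, 12, 6], [-18, -6, -12]].
If T = a₁ ⊗ b₁ ⊗ c₁ + a₂ ⊗ b₂ ⊗ c₂ then each S_k = c₁[k]·a₁b₁ᵀ + c₂[k]·a₂b₂ᵀ. S₁ and S₂ are linearly independent, so a₁b₁ᵀ and a₂b₂ᵀ must span the same plane of matrices: they are the rank-1 matrices of the form x·S₁ + y·S₂.
The 2×2 minor of x·S₁ + y·S₂ on rows {1,2}, columns {1,2} is −72·x² − 192·xy − 96·y² = (-24)·(x + 2·y)(3·x + 2·y), vanishing at (x:y) = (2:-1) and (2:-3).
M₁ = 2·S₁ − S₂ = [[-8, 8, -8], [16, -16, 16]] = (-8)·[1, -2][1, -1, 1]ᵀ and M₂ = 2·S₁ − 3·S₂ = [[-12, -36, 0], [12, 36, 0]] = (-12)·[1, -1][1, 3, 0]ᵀ, so take a₁ = [1, -2], b₁ = [1, -1, 1], a₂ = [1, -1], b₂ = [1, 3, 0].
Each slice is an integer combination of E₁ = a₁b₁ᵀ and E₂ = a₂b₂ᵀ: S₁ = −6·E₁ + 3·E₂, S₂ = −4·E₁ + 6·E₂, S₃ = 6·E₁ + 6·E₂; reading off coefficients, c₁ = [-6, -4, 6] and c₂ = [3, 6, 6].
Hence T = [1, -2] ⊗ [1, -1, 1] ⊗ [-6, -4, 6] + [1, -1] ⊗ [1, 3, 0] ⊗ [3, 6, 6], so rank(T) ≤ 2.
These bounds meet, so rank(T) = 2.
Check entry T[1,2,3] = 12: (1)·(-1)·(6) + (1)·(3)·(6) = 12.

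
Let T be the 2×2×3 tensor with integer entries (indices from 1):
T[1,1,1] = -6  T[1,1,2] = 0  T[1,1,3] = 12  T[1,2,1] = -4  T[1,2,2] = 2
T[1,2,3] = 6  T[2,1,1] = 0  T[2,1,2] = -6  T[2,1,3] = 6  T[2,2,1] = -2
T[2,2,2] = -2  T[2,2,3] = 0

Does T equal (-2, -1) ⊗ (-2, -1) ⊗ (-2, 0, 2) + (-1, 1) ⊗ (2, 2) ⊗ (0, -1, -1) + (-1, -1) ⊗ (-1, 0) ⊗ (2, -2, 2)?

No

Reconstruct entry (2,1,1) from the claimed factors: Σₗ aₗ[2]bₗ[1]cₗ[1] = (-1)·(-2)·(-2) + (1)·(2)·(0) + (-1)·(-1)·(2) = -2, but T[2,1,1] = 0. The claim is false.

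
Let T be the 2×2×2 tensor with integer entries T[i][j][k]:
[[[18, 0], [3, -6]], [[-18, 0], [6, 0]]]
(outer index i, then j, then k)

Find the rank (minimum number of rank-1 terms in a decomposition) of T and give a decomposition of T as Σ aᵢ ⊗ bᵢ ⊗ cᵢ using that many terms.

Lower bound: the mode-3 unfolding of T (rows indexed by k, columns by (i,j) = (0,0), (0,1), (1,0), (1,1)) is [[18, 3, -18, 6], [0, -6, 0, 0]].
There the 2×2 minor on rows k ∈ {0, 1}, columns (i,j) ∈ {(0,0), (0,1)} is det [[18, 3], [0, -6]] = -108 ≠ 0, so this unfolding has rank ≥ 2; CP rank is at least every unfolding rank, so rank(T) ≥ 2. (Flattening ranks never certify an upper bound on CP rank; for that we must actually write T with 2 rank-1 terms.)
Upper bound — finding two terms. Write S_k = T[:,:,k] for the frontal slices: S₀ = [[18, 3], [-18, 6]], S₁ = [[0, -6], [0, 0]].
If T = a₁ ⊗ b₁ ⊗ c₁ + a₂ ⊗ b₂ ⊗ c₂ then each S_k = c₁[k]·a₁b₁ᵀ + c₂[k]·a₂b₂ᵀ. S₀ and S₁ are linearly independent, so a₁b₁ᵀ and a₂b₂ᵀ must span the same plane of matrices: they are the rank-1 matrices of the form x·S₀ + y·S₁.
det(x·S₀ + y·S₁) is 162·x² − 108·xy = 54·(3·x − 2·y)(x), vanishing at (x:y) = (2:3) and (0:1).
M₁ = 2·S₀ + 3·S₁ = [[36, -12], [-36, 12]] = 12·[1, -1][3, -1]ᵀ and M₂ = S₁ = [[0, -6], [0, 0]] = (-6)·[1, 0][0, 1]ᵀ, so take a₁ = [1, -1], b₁ = [3, -1], a₂ = [1, 0], b₂ = [0, 1].
Each slice is an integer combination of E₁ = a₁b₁ᵀ and E₂ = a₂b₂ᵀ: S₀ = 6·E₁ + 9·E₂, S₁ = −6·E₂; reading off coefficients, c₁ = [6, 0] and c₂ = [9, -6].
Hence T = [1, -1] ⊗ [3, -1] ⊗ [6, 0] + [1, 0] ⊗ [0, 1] ⊗ [9, -6], so rank(T) ≤ 2.
These bounds meet, so rank(T) = 2.

rank(T) = 2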